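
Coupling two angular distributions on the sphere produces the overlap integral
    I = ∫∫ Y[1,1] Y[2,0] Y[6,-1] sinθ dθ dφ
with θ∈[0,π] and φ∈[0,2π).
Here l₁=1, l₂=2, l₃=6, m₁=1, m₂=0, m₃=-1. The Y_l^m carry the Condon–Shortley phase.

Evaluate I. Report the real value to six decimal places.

0.000000

triangle: need 1≤l₃≤3, have 6; I=0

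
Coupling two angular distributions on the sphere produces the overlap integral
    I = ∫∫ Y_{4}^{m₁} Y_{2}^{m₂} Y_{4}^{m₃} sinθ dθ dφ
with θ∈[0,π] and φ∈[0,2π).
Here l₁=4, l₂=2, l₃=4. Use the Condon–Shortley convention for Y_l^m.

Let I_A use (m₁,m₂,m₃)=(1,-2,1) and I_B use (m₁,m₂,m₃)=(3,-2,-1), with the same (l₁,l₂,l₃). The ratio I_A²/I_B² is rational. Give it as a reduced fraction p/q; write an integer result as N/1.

100/63

Same 4,2,4: normalisation and zero-m 3j drop out of the ratio.
A: Δ: 2! 6! 2! / 11! → 1/13860; sum: t=0:+1/144 = 1/144; 3j²(4 2 4; 1 -2 1) = Δ·Π!·Σ² = 10/231  (sign -1)
B: Δ: 2! 6! 2! / 11! → 1/13860; sum: t=0:+1/480 = 1/480; 3j²(4 2 4; 3 -2 -1) = Δ·Π!·Σ² = 3/110  (sign -1)
I_A²/I_B² = (10/231)/(3/110) = 100/63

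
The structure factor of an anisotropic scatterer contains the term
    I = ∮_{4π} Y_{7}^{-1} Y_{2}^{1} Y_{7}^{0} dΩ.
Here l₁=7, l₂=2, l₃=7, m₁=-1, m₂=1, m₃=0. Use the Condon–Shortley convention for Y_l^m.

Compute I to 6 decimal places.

-0.026159

Checks pass: Σm=0; 16 even; l₃=7∈[5,9].
(2·7+1)(2·2+1)(2·7+1) = 1125
Δ: 2! 12! 2! / 17! → 1/185640
sum: t=0:+1/2419200 t=1:−1/518400 t=2:+1/2419200 = -1/907200
3j²(7 2 7; 0 0 0) = Δ·Π!·Σ² = 56/3315  (sign +1)
sum: t=1:−1/1209600 t=2:+1/1036800 = 1/7257600
3j²(7 2 7; -1 1 0) = Δ·Π!·Σ² = 1/2210  (sign -1)
combine: 4πI² = 1125·56/3315·1/2210 = 420/48841
take √, sign -1: I = -0.02615938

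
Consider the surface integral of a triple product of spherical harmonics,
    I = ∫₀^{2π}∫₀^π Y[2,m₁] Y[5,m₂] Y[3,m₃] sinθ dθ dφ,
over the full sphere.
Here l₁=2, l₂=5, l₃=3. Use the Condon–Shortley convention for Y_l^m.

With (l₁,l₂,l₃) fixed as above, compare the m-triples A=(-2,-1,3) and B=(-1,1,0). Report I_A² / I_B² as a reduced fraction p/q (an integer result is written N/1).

1/80

Same 2,5,3: normalisation and zero-m 3j drop out of the ratio.
A: Δ: 4! 0! 6! / 11! → 1/2310; sum: t=4:+1/17280 = 1/17280; 3j²(2 5 3; -2 -1 3) = Δ·Π!·Σ² = 1/2310  (sign +1)
B: Δ: 4! 0! 6! / 11! → 1/2310; sum: t=3:−1/216 = -1/216; 3j²(2 5 3; -1 1 0) = Δ·Π!·Σ² = 8/231  (sign +1)
I_A²/I_B² = (1/2310)/(8/231) = 1/80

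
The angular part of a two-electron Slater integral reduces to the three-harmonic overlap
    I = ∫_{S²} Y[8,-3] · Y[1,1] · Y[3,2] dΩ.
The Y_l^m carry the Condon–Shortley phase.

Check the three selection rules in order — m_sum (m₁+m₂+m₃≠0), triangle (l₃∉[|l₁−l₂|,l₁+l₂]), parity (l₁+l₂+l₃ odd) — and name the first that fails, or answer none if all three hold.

triangle

m₁+m₂+m₃ = -3 + 1 + 2 = 0  ✓
triangle: |8−1|=7 ≤ l₃=3 ≤ 8+1=9  ✗
parity: l₁+l₂+l₃ = 12 is even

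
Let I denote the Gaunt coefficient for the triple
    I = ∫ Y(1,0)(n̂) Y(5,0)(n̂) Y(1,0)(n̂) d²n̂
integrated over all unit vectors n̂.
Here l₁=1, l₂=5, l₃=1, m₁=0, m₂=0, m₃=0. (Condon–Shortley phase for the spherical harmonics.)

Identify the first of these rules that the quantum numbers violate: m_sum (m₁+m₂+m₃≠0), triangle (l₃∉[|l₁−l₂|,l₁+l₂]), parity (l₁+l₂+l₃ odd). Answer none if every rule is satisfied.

triangle

m₁+m₂+m₃ = 0 + 0 + 0 = 0  ✓
triangle: |1−5|=4 ≤ l₃=1 ≤ 1+5=6  ✗
parity: l₁+l₂+l₃ = 7 is odd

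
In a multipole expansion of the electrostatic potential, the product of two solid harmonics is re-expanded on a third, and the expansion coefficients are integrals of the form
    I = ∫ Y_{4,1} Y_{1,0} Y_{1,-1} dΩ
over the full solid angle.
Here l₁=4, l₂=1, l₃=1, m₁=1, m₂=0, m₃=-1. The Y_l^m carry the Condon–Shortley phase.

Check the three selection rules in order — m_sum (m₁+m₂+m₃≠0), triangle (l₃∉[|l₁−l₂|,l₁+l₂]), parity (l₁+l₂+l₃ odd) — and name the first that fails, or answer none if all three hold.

triangle

Σmᵢ = 0  ✓
l₃∈[|l₁−l₂|,l₁+l₂]=[3,5], have l₃=1  ✗
Σlᵢ = 6 ⇒ even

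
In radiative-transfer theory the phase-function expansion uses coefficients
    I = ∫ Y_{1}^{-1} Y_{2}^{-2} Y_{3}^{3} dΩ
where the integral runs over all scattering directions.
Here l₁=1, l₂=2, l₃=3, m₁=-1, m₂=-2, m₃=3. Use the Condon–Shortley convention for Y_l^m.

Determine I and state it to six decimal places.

-0.319865

m-sum 0 ✓  L=6 even ✓  1≤3≤3 ✓
Π(2lᵢ+1) = 3×5×7 = 105
triangle coeff Δ(1,2,3) = 1/105
Σ_t [0,0]: t=0:+1/4 = 1/4
(3j)²=3/35 [(1 2 3; 0 0 0)], sign=-1
Σ_t [0,0]: t=0:+1/48 = 1/48
(3j)²=1/7 [(1 2 3; -1 -2 3)], sign=+1
⇒ 4πI² = 9/7
I = (-1)√(9/7/(4π)) = -0.31986543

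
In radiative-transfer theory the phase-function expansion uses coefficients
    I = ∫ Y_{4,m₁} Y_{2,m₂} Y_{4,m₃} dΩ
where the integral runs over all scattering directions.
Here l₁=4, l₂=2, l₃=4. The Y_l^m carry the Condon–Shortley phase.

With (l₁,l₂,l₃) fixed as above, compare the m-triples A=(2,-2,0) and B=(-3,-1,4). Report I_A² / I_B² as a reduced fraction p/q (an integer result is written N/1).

l's match ⇒ only the (l;m) 3-j factors differ between A and B.
A: triangle coeff Δ(4,2,4) = 1/13860; Σ_t [0,0]: t=0:+1/192 = 1/192; (3j)²=3/77 [(4 2 4; 2 -2 0)], sign=+1
B: triangle coeff Δ(4,2,4) = 1/13860; Σ_t [1,1]: t=1:−1/1440 = -1/1440; (3j)²=7/165 [(4 2 4; -3 -1 4)], sign=-1
I_A²/I_B² = (3/77)/(7/165) = 45/49

45/49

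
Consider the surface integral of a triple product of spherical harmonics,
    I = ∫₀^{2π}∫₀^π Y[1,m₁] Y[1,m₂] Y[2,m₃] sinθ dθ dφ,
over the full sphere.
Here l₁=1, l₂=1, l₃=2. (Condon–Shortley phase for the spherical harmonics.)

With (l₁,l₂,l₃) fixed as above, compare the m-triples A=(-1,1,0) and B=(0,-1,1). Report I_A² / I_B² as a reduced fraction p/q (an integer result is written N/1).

1/3

l's match ⇒ only the (l;m) 3-j factors differ between A and B.
A: triangle coeff Δ(1,1,2) = 1/30; Σ_t [0,0]: t=0:+1/4 = 1/4; (3j)²=1/30 [(1 1 2; -1 1 0)], sign=+1
B: triangle coeff Δ(1,1,2) = 1/30; Σ_t [0,0]: t=0:+1/2 = 1/2; (3j)²=1/10 [(1 1 2; 0 -1 1)], sign=-1
I_A²/I_B² = (1/30)/(1/10) = 1/3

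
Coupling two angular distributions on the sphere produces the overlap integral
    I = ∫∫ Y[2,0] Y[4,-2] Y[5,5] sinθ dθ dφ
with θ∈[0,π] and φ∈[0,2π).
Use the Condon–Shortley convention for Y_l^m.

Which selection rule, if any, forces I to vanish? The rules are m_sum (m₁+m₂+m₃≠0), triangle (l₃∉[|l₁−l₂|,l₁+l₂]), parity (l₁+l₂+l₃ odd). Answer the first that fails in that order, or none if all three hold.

Σmᵢ = 3  ✗
l₃∈[|l₁−l₂|,l₁+l₂]=[2,6], have l₃=5
Σlᵢ = 11 ⇒ odd

m_sum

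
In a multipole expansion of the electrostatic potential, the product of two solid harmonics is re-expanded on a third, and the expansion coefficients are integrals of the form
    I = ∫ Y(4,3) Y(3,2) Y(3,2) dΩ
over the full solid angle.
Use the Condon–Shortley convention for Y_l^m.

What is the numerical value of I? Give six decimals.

0.000000

3 + 2 + 2 = 7 ≠ 0: azimuthal integral kills it; I = 0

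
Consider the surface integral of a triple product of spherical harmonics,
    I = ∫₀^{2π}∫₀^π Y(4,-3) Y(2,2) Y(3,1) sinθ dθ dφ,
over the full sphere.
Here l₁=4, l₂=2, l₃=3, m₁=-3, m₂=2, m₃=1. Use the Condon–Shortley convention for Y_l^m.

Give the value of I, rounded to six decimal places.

l₁+l₂+l₃=9 is odd: 3j(l;000)=0 ⇒ I=0

0.000000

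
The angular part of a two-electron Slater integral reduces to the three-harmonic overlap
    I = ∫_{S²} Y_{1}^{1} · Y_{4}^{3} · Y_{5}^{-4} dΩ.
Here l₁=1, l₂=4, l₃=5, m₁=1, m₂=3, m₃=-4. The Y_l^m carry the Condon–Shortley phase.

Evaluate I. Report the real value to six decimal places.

0.294638

Rules hold: Σm=0, L=10 even, 3≤5≤5.
N = 3·9·11 = 297
Δ = 0!·2!·8!/11! = 1/495
Racah Σ t=0..0: t=0:+1/576 = 1/576
⇒ 3j(1 4 5; 0 0 0)² = 5/99, sgn -1
Racah Σ t=0..0: t=0:+1/10080 = 1/10080
⇒ 3j(1 4 5; 1 3 -4)² = 4/55, sgn -1
4πI² = N·(3j₀)²·(3jₘ)² = 12/11
I = +1·√(1.09091/4π) = 0.29463840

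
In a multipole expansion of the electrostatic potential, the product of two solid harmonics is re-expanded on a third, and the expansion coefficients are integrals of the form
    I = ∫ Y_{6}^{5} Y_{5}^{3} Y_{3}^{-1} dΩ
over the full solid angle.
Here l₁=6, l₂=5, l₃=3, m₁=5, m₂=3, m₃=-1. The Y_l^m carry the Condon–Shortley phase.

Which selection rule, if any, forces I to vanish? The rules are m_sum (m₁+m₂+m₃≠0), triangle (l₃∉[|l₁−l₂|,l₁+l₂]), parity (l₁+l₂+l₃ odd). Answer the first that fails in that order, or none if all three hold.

m₁+m₂+m₃ = 5 + 3 − 1 = 7  ✗
triangle: |6−5|=1 ≤ l₃=3 ≤ 6+5=11
parity: l₁+l₂+l₃ = 14 is even

m_sum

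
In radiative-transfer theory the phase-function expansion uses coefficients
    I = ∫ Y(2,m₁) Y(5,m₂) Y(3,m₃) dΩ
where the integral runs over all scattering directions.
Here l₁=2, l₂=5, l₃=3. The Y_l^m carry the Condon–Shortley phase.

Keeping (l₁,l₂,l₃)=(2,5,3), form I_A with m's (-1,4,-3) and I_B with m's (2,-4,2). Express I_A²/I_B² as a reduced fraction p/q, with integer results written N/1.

Same 2,5,3: normalisation and zero-m 3j drop out of the ratio.
A: Δ: 4! 0! 6! / 11! → 1/2310; sum: t=3:−1/4320 = -1/4320; 3j²(2 5 3; -1 4 -3) = Δ·Π!·Σ² = 2/55  (sign -1)
B: Δ: 4! 0! 6! / 11! → 1/2310; sum: t=0:+1/2880 = 1/2880; 3j²(2 5 3; 2 -4 2) = Δ·Π!·Σ² = 3/55  (sign -1)
I_A²/I_B² = (2/55)/(3/55) = 2/3

2/3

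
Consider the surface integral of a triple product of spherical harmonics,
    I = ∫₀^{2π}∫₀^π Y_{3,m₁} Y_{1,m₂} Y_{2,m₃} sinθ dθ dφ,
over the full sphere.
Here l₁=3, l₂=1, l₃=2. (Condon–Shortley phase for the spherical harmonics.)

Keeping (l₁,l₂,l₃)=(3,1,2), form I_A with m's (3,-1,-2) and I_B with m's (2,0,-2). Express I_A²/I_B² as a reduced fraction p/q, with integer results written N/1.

l's match ⇒ only the (l;m) 3-j factors differ between A and B.
A: triangle coeff Δ(3,1,2) = 1/105; Σ_t [0,0]: t=0:+1/48 = 1/48; (3j)²=1/7 [(3 1 2; 3 -1 -2)], sign=+1
B: triangle coeff Δ(3,1,2) = 1/105; Σ_t [1,1]: t=1:−1/24 = -1/24; (3j)²=1/21 [(3 1 2; 2 0 -2)], sign=-1
I_A²/I_B² = (1/7)/(1/21) = 3/1

3/1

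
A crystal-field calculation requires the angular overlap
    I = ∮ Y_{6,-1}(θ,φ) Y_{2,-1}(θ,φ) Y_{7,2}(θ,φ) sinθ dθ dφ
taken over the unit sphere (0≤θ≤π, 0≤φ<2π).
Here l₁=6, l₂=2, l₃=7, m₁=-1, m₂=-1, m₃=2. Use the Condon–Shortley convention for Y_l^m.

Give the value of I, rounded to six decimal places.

0.000000

L=15 odd ⇒ parity kills the (l;000) factor ⇒ I = 0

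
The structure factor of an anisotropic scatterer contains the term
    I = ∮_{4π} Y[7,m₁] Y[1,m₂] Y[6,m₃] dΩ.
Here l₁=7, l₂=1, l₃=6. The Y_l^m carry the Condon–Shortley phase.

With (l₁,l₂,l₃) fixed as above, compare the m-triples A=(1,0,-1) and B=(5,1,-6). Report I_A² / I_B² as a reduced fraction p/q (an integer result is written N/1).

Shared (l₁,l₂,l₃)=(7,1,6): N and (l;000)² cancel in I_A²/I_B².
A: Δ = 2!·12!·0!/15! = 1/1365; Racah Σ t=1..1: t=1:−1/604800 = -1/604800; ⇒ 3j(7 1 6; 1 0 -1)² = 16/455, sgn +1
B: Δ = 2!·12!·0!/15! = 1/1365; Racah Σ t=2..2: t=2:+1/958003200 = 1/958003200; ⇒ 3j(7 1 6; 5 1 -6)² = 1/1365, sgn +1
I_A²/I_B² = (16/455)/(1/1365) = 48/1

48/1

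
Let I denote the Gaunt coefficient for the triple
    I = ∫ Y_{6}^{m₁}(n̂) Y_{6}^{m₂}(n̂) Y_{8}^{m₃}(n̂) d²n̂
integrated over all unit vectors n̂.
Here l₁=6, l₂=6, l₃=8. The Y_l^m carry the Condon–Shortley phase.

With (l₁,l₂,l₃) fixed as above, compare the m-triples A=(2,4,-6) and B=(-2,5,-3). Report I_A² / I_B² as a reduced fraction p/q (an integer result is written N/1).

Same 6,6,8: normalisation and zero-m 3j drop out of the ratio.
A: Δ: 4! 8! 8! / 21! → 1/1309458150; sum: t=2:+1/232243200 t=3:−1/152409600 t=4:+1/1393459200 = -1/650280960; 3j²(6 6 8; 2 4 -6) = Δ·Π!·Σ² = 5/2261  (sign -1)
B: Δ: 4! 8! 8! / 21! → 1/1309458150; sum: t=3:−1/174182400 t=4:+1/69672960 = 1/116121600; 3j²(6 6 8; -2 5 -3) = Δ·Π!·Σ² = 44/4199  (sign -1)
I_A²/I_B² = (5/2261)/(44/4199) = 65/308

65/308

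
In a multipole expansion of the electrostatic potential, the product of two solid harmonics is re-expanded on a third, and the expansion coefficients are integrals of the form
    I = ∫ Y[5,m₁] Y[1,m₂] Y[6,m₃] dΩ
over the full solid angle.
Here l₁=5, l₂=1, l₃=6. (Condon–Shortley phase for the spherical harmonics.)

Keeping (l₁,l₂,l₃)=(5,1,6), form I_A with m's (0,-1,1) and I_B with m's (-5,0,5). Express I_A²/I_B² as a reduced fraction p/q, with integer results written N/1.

21/11

Same 5,1,6: normalisation and zero-m 3j drop out of the ratio.
A: Δ: 0! 10! 2! / 13! → 1/858; sum: t=0:+1/28800 = 1/28800; 3j²(5 1 6; 0 -1 1) = Δ·Π!·Σ² = 7/286  (sign -1)
B: Δ: 0! 10! 2! / 13! → 1/858; sum: t=0:+1/3628800 = 1/3628800; 3j²(5 1 6; -5 0 5) = Δ·Π!·Σ² = 1/78  (sign -1)
I_A²/I_B² = (7/286)/(1/78) = 21/11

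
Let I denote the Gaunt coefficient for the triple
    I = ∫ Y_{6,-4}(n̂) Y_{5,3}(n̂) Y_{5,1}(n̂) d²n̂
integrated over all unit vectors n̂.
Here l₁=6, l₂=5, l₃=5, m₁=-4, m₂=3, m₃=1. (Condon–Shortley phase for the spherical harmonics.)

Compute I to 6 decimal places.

-0.069086

Rules hold: Σm=0, L=16 even, 1≤5≤11.
N = 13·11·11 = 1573
Δ = 6!·6!·4!/17! = 1/28588560
Racah Σ t=1..5: t=1:−1/345600 t=2:+1/13824 t=3:−1/5184 t=4:+1/13824 t=5:−1/345600 = -7/129600
⇒ 3j(6 5 5; 0 0 0)² = 80/7293, sgn +1
Racah Σ t=4..6: t=4:+1/829440 t=5:−1/86400 t=6:+1/138240 = -13/4147200
⇒ 3j(6 5 5; -4 3 1)² = 13/3740, sgn -1
4πI² = N·(3j₀)²·(3jₘ)² = 52/867
I = -1·√(0.0599769/4π) = -0.06908555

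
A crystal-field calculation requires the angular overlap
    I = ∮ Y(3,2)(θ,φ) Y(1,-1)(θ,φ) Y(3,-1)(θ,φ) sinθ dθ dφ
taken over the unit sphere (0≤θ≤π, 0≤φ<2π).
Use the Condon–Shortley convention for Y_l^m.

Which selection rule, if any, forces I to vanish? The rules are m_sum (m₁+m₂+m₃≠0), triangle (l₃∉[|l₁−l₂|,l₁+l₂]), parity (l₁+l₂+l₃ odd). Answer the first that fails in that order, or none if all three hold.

parity

azimuthal sum: 2 − 1 − 1 = 0  ✓
2 ≤ 3 ≤ 4 (triangle on l)  ✓
L = 3 + 1 + 3 = 7 (odd)  ✗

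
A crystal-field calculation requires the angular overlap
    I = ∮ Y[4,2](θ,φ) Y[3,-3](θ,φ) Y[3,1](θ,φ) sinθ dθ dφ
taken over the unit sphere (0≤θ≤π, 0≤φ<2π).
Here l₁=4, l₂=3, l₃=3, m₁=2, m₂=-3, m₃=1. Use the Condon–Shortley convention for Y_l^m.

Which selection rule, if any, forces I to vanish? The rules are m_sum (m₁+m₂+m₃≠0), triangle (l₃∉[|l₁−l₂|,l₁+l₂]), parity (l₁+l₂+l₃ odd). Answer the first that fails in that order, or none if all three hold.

m₁+m₂+m₃ = 2 − 3 + 1 = 0  ✓
triangle: |4−3|=1 ≤ l₃=3 ≤ 4+3=7  ✓
parity: l₁+l₂+l₃ = 10 is even  ✓

none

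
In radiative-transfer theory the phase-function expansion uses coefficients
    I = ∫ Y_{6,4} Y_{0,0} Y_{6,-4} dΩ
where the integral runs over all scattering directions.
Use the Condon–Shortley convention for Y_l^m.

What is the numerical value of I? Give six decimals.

0.282095

m-sum 0 ✓  L=12 even ✓  6≤6≤6 ✓
Π(2lᵢ+1) = 13×1×13 = 169
triangle coeff Δ(6,0,6) = 1/13
Σ_t [0,0]: t=0:+1/518400 = 1/518400
(3j)²=1/13 [(6 0 6; 0 0 0)], sign=+1
Σ_t [0,0]: t=0:+1/7257600 = 1/7257600
(3j)²=1/13 [(6 0 6; 4 0 -4)], sign=+1
⇒ 4πI² = 1/1
I = (+1)√(1/1/(4π)) = 0.28209479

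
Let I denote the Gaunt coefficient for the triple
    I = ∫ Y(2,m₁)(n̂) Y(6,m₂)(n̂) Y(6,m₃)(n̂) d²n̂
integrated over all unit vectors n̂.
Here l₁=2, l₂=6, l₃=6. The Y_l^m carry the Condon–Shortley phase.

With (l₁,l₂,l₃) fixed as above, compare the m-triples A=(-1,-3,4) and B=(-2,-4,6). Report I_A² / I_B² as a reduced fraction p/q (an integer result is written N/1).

245/44

Same 2,6,6: normalisation and zero-m 3j drop out of the ratio.
A: Δ: 2! 2! 10! / 15! → 1/90090; sum: t=1:−1/161280 t=2:+1/725760 = -1/207360; 3j²(2 6 6; -1 -3 4) = Δ·Π!·Σ² = 7/286  (sign -1)
B: Δ: 2! 2! 10! / 15! → 1/90090; sum: t=2:+1/14515200 = 1/14515200; 3j²(2 6 6; -2 -4 6) = Δ·Π!·Σ² = 2/455  (sign +1)
I_A²/I_B² = (7/286)/(2/455) = 245/44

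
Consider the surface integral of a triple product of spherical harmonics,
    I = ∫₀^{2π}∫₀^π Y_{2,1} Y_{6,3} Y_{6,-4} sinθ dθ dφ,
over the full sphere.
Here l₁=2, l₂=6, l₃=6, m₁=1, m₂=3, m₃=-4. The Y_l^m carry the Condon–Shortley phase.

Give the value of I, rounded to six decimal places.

0.179515

Checks pass: Σm=0; 14 even; l₃=6∈[4,8].
(2·2+1)(2·6+1)(2·6+1) = 845
Δ: 2! 2! 10! / 15! → 1/90090
sum: t=0:+1/69120 t=1:−1/14400 t=2:+1/69120 = -7/172800
3j²(2 6 6; 0 0 0) = Δ·Π!·Σ² = 14/715  (sign -1)
sum: t=0:+1/725760 t=1:−1/161280 = -1/207360
3j²(2 6 6; 1 3 -4) = Δ·Π!·Σ² = 7/286  (sign -1)
combine: 4πI² = 845·14/715·7/286 = 49/121
take √, sign +1: I = 0.17951487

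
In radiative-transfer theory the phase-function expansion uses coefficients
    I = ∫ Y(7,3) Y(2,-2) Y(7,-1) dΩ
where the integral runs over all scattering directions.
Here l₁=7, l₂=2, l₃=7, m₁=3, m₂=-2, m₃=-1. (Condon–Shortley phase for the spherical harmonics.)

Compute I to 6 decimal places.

Rules hold: Σm=0, L=16 even, 5≤7≤9.
N = 15·5·15 = 1125
Δ = 2!·12!·2!/17! = 1/185640
Racah Σ t=0..2: t=0:+1/2419200 t=1:−1/518400 t=2:+1/2419200 = -1/907200
⇒ 3j(7 2 7; 0 0 0)² = 56/3315, sgn +1
Racah Σ t=0..0: t=0:+1/3870720 = 1/3870720
⇒ 3j(7 2 7; 3 -2 -1)² = 135/6188, sgn +1
4πI² = N·(3j₀)²·(3jₘ)² = 20250/48841
I = +1·√(0.414611/4π) = 0.18164160

0.181642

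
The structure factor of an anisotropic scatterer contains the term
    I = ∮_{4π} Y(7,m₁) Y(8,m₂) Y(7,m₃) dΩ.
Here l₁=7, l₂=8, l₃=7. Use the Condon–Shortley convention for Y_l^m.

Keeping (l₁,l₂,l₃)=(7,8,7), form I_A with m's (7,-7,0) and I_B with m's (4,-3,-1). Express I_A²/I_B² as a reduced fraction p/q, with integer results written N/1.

Shared (l₁,l₂,l₃)=(7,8,7): N and (l;000)² cancel in I_A²/I_B².
A: Δ = 8!·6!·8!/23! = 1/22086194130; Racah Σ t=0..0: t=0:+1/146313216000 = 1/146313216000; ⇒ 3j(7 8 7; 7 -7 0)² = 91/14858, sgn -1
B: Δ = 8!·6!·8!/23! = 1/22086194130; Racah Σ t=0..3: t=0:+1/1045094400 t=1:−1/139345920 t=2:+1/124416000 t=3:−1/746496000 = 1/2090188800; ⇒ 3j(7 8 7; 4 -3 -1)² = 100/289731, sgn +1
I_A²/I_B² = (91/14858)/(100/289731) = 3549/200

3549/200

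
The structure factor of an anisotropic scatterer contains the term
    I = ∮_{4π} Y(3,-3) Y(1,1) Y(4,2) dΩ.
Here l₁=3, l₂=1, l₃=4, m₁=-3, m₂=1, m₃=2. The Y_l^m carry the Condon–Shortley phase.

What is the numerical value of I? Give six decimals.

0.061558

m-sum 0 ✓  L=8 even ✓  2≤4≤4 ✓
Π(2lᵢ+1) = 7×3×9 = 189
triangle coeff Δ(3,1,4) = 1/252
Σ_t [0,0]: t=0:+1/36 = 1/36
(3j)²=4/63 [(3 1 4; 0 0 0)], sign=+1
Σ_t [0,0]: t=0:+1/1440 = 1/1440
(3j)²=1/252 [(3 1 4; -3 1 2)], sign=+1
⇒ 4πI² = 1/21
I = (+1)√(1/21/(4π)) = 0.06155813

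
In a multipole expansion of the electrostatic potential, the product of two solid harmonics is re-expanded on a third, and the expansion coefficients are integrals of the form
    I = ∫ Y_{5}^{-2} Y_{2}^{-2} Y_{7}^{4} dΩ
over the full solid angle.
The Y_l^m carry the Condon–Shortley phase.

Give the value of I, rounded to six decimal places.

Rules hold: Σm=0, L=14 even, 3≤7≤7.
N = 11·5·15 = 825
Δ = 0!·10!·4!/15! = 1/15015
Racah Σ t=0..0: t=0:+1/57600 = 1/57600
⇒ 3j(5 2 7; 0 0 0)² = 21/715, sgn -1
Racah Σ t=0..0: t=0:+1/725760 = 1/725760
⇒ 3j(5 2 7; -2 -2 4)² = 2/91, sgn -1
4πI² = N·(3j₀)²·(3jₘ)² = 90/169
I = +1·√(0.532544/4π) = 0.20586047

0.205860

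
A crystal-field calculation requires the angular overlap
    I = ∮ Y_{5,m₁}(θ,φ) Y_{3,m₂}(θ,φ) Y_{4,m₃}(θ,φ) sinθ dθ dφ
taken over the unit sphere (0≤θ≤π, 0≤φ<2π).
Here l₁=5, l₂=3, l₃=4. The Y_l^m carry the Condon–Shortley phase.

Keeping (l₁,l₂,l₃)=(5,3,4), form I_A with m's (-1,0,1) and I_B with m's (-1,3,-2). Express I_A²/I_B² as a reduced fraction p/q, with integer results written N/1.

722/1125

Shared (l₁,l₂,l₃)=(5,3,4): N and (l;000)² cancel in I_A²/I_B².
A: Δ = 4!·6!·2!/13! = 1/180180; Racah Σ t=1..3: t=1:−1/1440 t=2:+1/192 t=3:−1/432 = 19/8640; ⇒ 3j(5 3 4; -1 0 1)² = 361/30030, sgn -1
B: Δ = 4!·6!·2!/13! = 1/180180; Racah Σ t=4..4: t=4:+1/2304 = 1/2304; ⇒ 3j(5 3 4; -1 3 -2)² = 75/4004, sgn +1
I_A²/I_B² = (361/30030)/(75/4004) = 722/1125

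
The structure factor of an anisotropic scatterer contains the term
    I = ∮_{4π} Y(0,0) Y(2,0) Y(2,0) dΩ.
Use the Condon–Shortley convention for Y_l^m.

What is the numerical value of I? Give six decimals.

m-sum 0 ✓  L=4 even ✓  2≤2≤2 ✓
Π(2lᵢ+1) = 1×5×5 = 25
triangle coeff Δ(0,2,2) = 1/5
Σ_t [0,0]: t=0:+1/4 = 1/4
(3j)²=1/5 [(0 2 2; 0 0 0)], sign=+1
(m-triple is (0,0,0) — same symbol as above.)
⇒ 4πI² = 1/1
I = (+1)√(1/1/(4π)) = 0.28209479

0.282095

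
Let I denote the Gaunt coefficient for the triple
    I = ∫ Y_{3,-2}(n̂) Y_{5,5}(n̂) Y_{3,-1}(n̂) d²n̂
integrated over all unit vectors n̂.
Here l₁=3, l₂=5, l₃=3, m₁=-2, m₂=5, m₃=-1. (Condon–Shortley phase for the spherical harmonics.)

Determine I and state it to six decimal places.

0.000000

-2 + 5 − 1 = 2 ≠ 0: azimuthal integral kills it; I = 0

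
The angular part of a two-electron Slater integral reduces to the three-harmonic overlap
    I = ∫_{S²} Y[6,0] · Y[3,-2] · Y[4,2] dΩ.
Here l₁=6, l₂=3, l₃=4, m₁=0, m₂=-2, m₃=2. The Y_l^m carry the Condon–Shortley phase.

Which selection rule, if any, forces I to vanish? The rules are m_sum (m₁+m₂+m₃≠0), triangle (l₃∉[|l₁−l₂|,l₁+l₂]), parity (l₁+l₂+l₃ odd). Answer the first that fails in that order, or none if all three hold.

m₁+m₂+m₃ = 0 − 2 + 2 = 0  ✓
triangle: |6−3|=3 ≤ l₃=4 ≤ 6+3=9  ✓
parity: l₁+l₂+l₃ = 13 is odd  ✗

parity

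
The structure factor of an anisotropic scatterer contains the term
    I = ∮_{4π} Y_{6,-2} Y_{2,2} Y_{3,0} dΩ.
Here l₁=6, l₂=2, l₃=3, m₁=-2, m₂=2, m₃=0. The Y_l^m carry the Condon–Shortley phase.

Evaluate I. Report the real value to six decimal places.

0.000000

l₃=3 ∉ [4,8] — triangle fails ⇒ I = 0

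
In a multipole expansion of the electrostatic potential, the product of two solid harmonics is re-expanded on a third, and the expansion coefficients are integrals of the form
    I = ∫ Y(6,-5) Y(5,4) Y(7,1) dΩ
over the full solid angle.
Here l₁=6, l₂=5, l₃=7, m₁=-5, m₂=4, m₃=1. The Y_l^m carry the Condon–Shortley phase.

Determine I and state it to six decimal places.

-0.122102

m-sum 0 ✓  L=18 even ✓  1≤7≤11 ✓
Π(2lᵢ+1) = 13×11×15 = 2145
triangle coeff Δ(6,5,7) = 1/174594420
Σ_t [0,4]: t=0:+1/4147200 t=1:−1/207360 t=2:+1/82944 t=3:−1/207360 t=4:+1/4147200 = 1/345600
(3j)²=420/46189 [(6 5 7; 0 0 0)], sign=-1
Σ_t [3,4]: t=3:−1/174182400 t=4:+1/14515200 = 11/174182400
(3j)²=121/12597 [(6 5 7; -5 4 1)], sign=+1
⇒ 4πI² = 254100/1356277
I = (-1)√(254100/1356277/(4π)) = -0.12210212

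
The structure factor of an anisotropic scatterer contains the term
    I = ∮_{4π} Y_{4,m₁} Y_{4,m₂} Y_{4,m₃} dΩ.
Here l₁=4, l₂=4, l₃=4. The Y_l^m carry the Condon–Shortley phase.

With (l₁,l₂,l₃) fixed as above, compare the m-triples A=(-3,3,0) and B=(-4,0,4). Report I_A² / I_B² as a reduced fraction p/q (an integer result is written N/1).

Shared (l₁,l₂,l₃)=(4,4,4): N and (l;000)² cancel in I_A²/I_B².
A: Δ = 4!·4!·4!/13! = 1/450450; Racah Σ t=3..4: t=3:−1/3456 t=4:+1/864 = 1/1152; ⇒ 3j(4 4 4; -3 3 0)² = 7/286, sgn +1
B: Δ = 4!·4!·4!/13! = 1/450450; Racah Σ t=4..4: t=4:+1/13824 = 1/13824; ⇒ 3j(4 4 4; -4 0 4)² = 14/1287, sgn +1
I_A²/I_B² = (7/286)/(14/1287) = 9/4

9/4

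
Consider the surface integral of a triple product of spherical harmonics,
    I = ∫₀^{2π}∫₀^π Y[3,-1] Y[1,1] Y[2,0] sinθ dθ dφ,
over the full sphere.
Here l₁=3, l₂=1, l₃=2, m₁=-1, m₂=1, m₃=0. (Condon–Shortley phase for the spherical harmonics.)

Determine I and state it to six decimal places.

-0.202301

m-sum 0 ✓  L=6 even ✓  2≤2≤4 ✓
Π(2lᵢ+1) = 7×3×5 = 105
triangle coeff Δ(3,1,2) = 1/105
Σ_t [1,1]: t=1:−1/4 = -1/4
(3j)²=3/35 [(3 1 2; 0 0 0)], sign=-1
Σ_t [2,2]: t=2:+1/8 = 1/8
(3j)²=2/35 [(3 1 2; -1 1 0)], sign=+1
⇒ 4πI² = 18/35
I = (-1)√(18/35/(4π)) = -0.20230066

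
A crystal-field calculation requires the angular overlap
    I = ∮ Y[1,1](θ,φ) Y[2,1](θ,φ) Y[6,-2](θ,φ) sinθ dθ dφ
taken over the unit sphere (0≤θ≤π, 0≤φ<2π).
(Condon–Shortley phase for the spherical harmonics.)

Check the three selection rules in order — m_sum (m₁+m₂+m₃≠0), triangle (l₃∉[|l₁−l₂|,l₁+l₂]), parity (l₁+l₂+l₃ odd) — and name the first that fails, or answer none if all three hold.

triangle

Σmᵢ = 0  ✓
l₃∈[|l₁−l₂|,l₁+l₂]=[1,3], have l₃=6  ✗
Σlᵢ = 9 ⇒ odd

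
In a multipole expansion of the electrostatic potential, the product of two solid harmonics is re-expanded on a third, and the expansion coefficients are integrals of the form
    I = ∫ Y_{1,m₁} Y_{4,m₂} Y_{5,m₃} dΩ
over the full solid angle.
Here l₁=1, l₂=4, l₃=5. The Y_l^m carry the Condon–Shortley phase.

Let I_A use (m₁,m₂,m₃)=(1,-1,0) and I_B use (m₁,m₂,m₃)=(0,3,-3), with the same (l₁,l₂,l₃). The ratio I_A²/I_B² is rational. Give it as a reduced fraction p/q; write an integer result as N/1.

Same 1,4,5: normalisation and zero-m 3j drop out of the ratio.
A: Δ: 0! 2! 8! / 11! → 1/495; sum: t=0:+1/1440 = 1/1440; 3j²(1 4 5; 1 -1 0) = Δ·Π!·Σ² = 2/99  (sign -1)
B: Δ: 0! 2! 8! / 11! → 1/495; sum: t=0:+1/5040 = 1/5040; 3j²(1 4 5; 0 3 -3) = Δ·Π!·Σ² = 16/495  (sign +1)
I_A²/I_B² = (2/99)/(16/495) = 5/8

5/8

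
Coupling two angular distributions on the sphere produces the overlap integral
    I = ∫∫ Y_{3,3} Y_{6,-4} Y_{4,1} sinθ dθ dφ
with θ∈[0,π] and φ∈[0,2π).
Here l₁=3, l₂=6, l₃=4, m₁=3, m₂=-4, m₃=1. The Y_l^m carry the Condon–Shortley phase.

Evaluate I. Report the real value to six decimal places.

0.000000

Σlᵢ=13 odd — θ-integrand is odd under cosθ→−cosθ; I=0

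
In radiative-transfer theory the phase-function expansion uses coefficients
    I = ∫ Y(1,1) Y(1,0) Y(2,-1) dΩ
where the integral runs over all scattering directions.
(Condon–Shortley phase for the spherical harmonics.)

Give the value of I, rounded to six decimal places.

Rules hold: Σm=0, L=4 even, 0≤2≤2.
N = 3·3·5 = 45
Δ = 0!·2!·2!/5! = 1/30
Racah Σ t=0..0: t=0:+1/1 = 1/1
⇒ 3j(1 1 2; 0 0 0)² = 2/15, sgn +1
Racah Σ t=0..0: t=0:+1/2 = 1/2
⇒ 3j(1 1 2; 1 0 -1)² = 1/10, sgn -1
4πI² = N·(3j₀)²·(3jₘ)² = 3/5
I = -1·√(0.6/4π) = -0.21850969

-0.218510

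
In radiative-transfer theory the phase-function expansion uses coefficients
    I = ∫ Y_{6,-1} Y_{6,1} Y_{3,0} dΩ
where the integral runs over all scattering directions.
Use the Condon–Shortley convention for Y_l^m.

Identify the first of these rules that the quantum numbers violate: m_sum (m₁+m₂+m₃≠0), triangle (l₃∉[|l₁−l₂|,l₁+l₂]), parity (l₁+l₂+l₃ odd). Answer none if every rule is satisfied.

parity

azimuthal sum: -1 + 1 + 0 = 0  ✓
0 ≤ 3 ≤ 12 (triangle on l)  ✓
L = 6 + 6 + 3 = 15 (odd)  ✗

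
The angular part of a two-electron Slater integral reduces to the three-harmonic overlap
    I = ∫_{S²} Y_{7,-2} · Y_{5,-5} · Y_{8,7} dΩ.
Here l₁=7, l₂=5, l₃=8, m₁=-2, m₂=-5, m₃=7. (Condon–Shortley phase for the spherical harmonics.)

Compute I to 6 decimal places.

m-sum 0 ✓  L=20 even ✓  2≤8≤12 ✓
Π(2lᵢ+1) = 15×11×17 = 2805
triangle coeff Δ(7,5,8) = 1/814773960
Σ_t [0,4]: t=0:+1/87091200 t=1:−1/4976640 t=2:+1/2073600 t=3:−1/4976640 t=4:+1/87091200 = 1/9676800
(3j)²=360/46189 [(7 5 8; 0 0 0)], sign=+1
Σ_t [0,0]: t=0:+1/6270566400 = 1/6270566400
(3j)²=25/3876 [(7 5 8; -2 -5 7)], sign=-1
⇒ 4πI² = 11250/79781
I = (-1)√(11250/79781/(4π)) = -0.10593064

-0.105931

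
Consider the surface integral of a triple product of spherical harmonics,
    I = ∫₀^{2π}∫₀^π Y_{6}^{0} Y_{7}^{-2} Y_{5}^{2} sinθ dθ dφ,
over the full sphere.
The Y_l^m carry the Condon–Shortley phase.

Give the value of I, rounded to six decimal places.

m-sum 0 ✓  L=18 even ✓  1≤5≤13 ✓
Π(2lᵢ+1) = 13×15×11 = 2145
triangle coeff Δ(6,7,5) = 1/174594420
Σ_t [2,6]: t=2:+1/4147200 t=3:−1/207360 t=4:+1/82944 t=5:−1/207360 t=6:+1/4147200 = 1/345600
(3j)²=420/46189 [(6 7 5; 0 0 0)], sign=-1
Σ_t [2,5]: t=2:+1/1244160 t=3:−1/207360 t=4:+1/276480 t=5:−1/3110400 = -1/1382400
(3j)²=189/92378 [(6 7 5; 0 -2 2)], sign=+1
⇒ 4πI² = 595350/14919047
I = (-1)√(595350/14919047/(4π)) = -0.05635218

-0.056352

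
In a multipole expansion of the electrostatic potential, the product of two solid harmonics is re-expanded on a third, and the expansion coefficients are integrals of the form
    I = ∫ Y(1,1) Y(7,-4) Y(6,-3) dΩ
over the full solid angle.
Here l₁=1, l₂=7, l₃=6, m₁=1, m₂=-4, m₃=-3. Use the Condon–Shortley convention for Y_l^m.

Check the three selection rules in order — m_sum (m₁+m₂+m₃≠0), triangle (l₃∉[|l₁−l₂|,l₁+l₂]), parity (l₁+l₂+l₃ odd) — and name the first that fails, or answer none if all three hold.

m_sum

Σmᵢ = -6  ✗
l₃∈[|l₁−l₂|,l₁+l₂]=[6,8], have l₃=6
Σlᵢ = 14 ⇒ even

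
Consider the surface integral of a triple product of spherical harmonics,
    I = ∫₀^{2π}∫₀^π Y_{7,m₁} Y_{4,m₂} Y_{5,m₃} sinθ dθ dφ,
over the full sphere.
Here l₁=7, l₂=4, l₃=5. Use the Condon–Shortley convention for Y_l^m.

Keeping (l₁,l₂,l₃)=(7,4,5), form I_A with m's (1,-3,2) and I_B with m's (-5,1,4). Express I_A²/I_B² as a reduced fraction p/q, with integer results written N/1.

Shared (l₁,l₂,l₃)=(7,4,5): N and (l;000)² cancel in I_A²/I_B².
A: Δ = 6!·8!·2!/17! = 1/6126120; Racah Σ t=0..1: t=0:+1/1036800 t=1:−1/172800 = -1/207360; ⇒ 3j(7 4 5; 1 -3 2)² = 245/14586, sgn +1
B: Δ = 6!·8!·2!/17! = 1/6126120; Racah Σ t=4..5: t=4:+1/1935360 t=5:−1/1209600 = -1/3225600; ⇒ 3j(7 4 5; -5 1 4)² = 243/61880, sgn +1
I_A²/I_B² = (245/14586)/(243/61880) = 34300/8019

34300/8019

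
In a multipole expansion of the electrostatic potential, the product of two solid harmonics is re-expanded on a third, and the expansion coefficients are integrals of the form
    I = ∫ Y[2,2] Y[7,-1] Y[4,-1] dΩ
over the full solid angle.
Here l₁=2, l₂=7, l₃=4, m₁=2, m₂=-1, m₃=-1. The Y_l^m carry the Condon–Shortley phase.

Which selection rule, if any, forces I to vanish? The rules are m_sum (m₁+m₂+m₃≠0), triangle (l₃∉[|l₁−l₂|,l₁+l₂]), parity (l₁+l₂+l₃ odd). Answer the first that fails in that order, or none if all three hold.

m₁+m₂+m₃ = 2 − 1 − 1 = 0  ✓
triangle: |2−7|=5 ≤ l₃=4 ≤ 2+7=9  ✗
parity: l₁+l₂+l₃ = 13 is odd

triangle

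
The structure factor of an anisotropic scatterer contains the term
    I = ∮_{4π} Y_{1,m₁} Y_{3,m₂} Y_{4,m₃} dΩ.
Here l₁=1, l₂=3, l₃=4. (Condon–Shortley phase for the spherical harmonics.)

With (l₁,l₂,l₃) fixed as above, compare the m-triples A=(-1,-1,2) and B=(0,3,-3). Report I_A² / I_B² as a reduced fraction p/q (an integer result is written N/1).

15/7

Same 1,3,4: normalisation and zero-m 3j drop out of the ratio.
A: Δ: 0! 2! 6! / 9! → 1/252; sum: t=0:+1/96 = 1/96; 3j²(1 3 4; -1 -1 2) = Δ·Π!·Σ² = 5/84  (sign +1)
B: Δ: 0! 2! 6! / 9! → 1/252; sum: t=0:+1/720 = 1/720; 3j²(1 3 4; 0 3 -3) = Δ·Π!·Σ² = 1/36  (sign -1)
I_A²/I_B² = (5/84)/(1/36) = 15/7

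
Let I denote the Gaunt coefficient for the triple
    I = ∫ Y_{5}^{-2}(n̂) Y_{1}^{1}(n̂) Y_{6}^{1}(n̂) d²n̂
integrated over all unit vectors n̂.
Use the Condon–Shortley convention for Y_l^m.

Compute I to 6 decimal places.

-0.129207

m-sum 0 ✓  L=12 even ✓  4≤6≤6 ✓
Π(2lᵢ+1) = 11×3×13 = 429
triangle coeff Δ(5,1,6) = 1/858
Σ_t [0,0]: t=0:+1/14400 = 1/14400
(3j)²=6/143 [(5 1 6; 0 0 0)], sign=+1
Σ_t [0,0]: t=0:+1/60480 = 1/60480
(3j)²=5/429 [(5 1 6; -2 1 1)], sign=-1
⇒ 4πI² = 30/143
I = (-1)√(30/143/(4π)) = -0.12920749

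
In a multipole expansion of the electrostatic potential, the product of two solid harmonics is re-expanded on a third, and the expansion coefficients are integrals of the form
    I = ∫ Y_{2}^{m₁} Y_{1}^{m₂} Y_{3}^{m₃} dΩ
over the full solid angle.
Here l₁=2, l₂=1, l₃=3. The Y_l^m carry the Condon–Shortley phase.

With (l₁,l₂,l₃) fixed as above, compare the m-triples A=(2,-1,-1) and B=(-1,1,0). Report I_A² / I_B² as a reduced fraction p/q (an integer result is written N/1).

Shared (l₁,l₂,l₃)=(2,1,3): N and (l;000)² cancel in I_A²/I_B².
A: Δ = 0!·4!·2!/7! = 1/105; Racah Σ t=0..0: t=0:+1/48 = 1/48; ⇒ 3j(2 1 3; 2 -1 -1)² = 1/105, sgn +1
B: Δ = 0!·4!·2!/7! = 1/105; Racah Σ t=0..0: t=0:+1/12 = 1/12; ⇒ 3j(2 1 3; -1 1 0)² = 1/35, sgn -1
I_A²/I_B² = (1/105)/(1/35) = 1/3

1/3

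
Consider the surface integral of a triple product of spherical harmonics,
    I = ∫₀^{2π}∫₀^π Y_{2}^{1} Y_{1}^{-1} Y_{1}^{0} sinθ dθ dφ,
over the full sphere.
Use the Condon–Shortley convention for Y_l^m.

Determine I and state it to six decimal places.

-0.218510

Checks pass: Σm=0; 4 even; l₃=1∈[1,3].
(2·2+1)(2·1+1)(2·1+1) = 45
Δ: 2! 2! 0! / 5! → 1/30
sum: t=1:−1/1 = -1/1
3j²(2 1 1; 0 0 0) = Δ·Π!·Σ² = 2/15  (sign +1)
sum: t=0:+1/2 = 1/2
3j²(2 1 1; 1 -1 0) = Δ·Π!·Σ² = 1/10  (sign -1)
combine: 4πI² = 45·2/15·1/10 = 3/5
take √, sign -1: I = -0.21850969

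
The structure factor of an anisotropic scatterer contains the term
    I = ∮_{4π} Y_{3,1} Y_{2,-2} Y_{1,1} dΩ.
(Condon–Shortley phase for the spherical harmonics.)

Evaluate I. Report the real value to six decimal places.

Checks pass: Σm=0; 6 even; l₃=1∈[1,5].
(2·3+1)(2·2+1)(2·1+1) = 105
Δ: 4! 2! 0! / 7! → 1/105
sum: t=2:+1/4 = 1/4
3j²(3 2 1; 0 0 0) = Δ·Π!·Σ² = 3/35  (sign -1)
sum: t=0:+1/48 = 1/48
3j²(3 2 1; 1 -2 1) = Δ·Π!·Σ² = 1/105  (sign +1)
combine: 4πI² = 105·3/35·1/105 = 3/35
take √, sign -1: I = -0.08258890

-0.082589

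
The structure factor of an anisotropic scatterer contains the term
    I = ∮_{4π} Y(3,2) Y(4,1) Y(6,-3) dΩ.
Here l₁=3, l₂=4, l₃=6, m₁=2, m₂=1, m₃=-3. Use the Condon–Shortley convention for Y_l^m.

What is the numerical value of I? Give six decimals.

Σlᵢ=13 odd — θ-integrand is odd under cosθ→−cosθ; I=0

0.000000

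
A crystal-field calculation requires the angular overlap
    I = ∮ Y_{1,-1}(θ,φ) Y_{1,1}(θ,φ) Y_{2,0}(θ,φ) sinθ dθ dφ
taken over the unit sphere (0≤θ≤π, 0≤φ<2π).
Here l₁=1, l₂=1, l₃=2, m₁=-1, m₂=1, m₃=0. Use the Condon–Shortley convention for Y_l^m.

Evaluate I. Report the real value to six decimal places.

Rules hold: Σm=0, L=4 even, 0≤2≤2.
N = 3·3·5 = 45
Δ = 0!·2!·2!/5! = 1/30
Racah Σ t=0..0: t=0:+1/1 = 1/1
⇒ 3j(1 1 2; 0 0 0)² = 2/15, sgn +1
Racah Σ t=0..0: t=0:+1/4 = 1/4
⇒ 3j(1 1 2; -1 1 0)² = 1/30, sgn +1
4πI² = N·(3j₀)²·(3jₘ)² = 1/5
I = +1·√(0.2/4π) = 0.12615663

0.126157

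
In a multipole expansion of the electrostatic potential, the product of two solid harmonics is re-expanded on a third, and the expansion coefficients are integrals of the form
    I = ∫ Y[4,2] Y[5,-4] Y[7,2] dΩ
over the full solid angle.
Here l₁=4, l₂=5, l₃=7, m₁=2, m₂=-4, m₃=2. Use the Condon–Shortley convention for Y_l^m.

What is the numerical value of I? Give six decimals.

-0.139414

Checks pass: Σm=0; 16 even; l₃=7∈[1,9].
(2·4+1)(2·5+1)(2·7+1) = 1485
Δ: 2! 6! 8! / 17! → 1/6126120
sum: t=0:+1/69120 t=1:−1/20736 t=2:+1/69120 = -1/51840
3j²(4 5 7; 0 0 0) = Δ·Π!·Σ² = 280/21879  (sign +1)
sum: t=0:+1/483840 t=1:−1/4838400 = 1/537600
3j²(4 5 7; 2 -4 2) = Δ·Π!·Σ² = 2187/170170  (sign -1)
combine: 4πI² = 1485·280/21879·2187/170170 = 131220/537251
take √, sign -1: I = -0.13941403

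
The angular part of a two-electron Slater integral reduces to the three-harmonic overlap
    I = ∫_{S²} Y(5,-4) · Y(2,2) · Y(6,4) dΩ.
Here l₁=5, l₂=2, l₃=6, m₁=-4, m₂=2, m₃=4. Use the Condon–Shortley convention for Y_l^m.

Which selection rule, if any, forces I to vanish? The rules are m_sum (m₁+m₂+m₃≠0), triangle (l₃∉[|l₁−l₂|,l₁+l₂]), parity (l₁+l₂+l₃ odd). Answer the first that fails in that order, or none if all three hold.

m_sum

m₁+m₂+m₃ = -4 + 2 + 4 = 2  ✗
triangle: |5−2|=3 ≤ l₃=6 ≤ 5+2=7
parity: l₁+l₂+l₃ = 13 is odd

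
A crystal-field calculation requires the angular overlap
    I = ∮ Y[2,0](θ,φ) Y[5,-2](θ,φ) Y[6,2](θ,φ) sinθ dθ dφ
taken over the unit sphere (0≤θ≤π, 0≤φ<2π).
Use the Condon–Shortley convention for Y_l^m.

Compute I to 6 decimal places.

Σlᵢ=13 odd — θ-integrand is odd under cosθ→−cosθ; I=0

0.000000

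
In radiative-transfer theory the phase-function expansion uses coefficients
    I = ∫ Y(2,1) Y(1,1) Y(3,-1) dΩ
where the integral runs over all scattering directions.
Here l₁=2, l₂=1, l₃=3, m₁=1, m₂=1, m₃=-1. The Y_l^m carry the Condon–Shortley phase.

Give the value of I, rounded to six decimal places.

0.000000

m-sum = 1 + 1 − 1 = 1 ≠ 0 ⇒ I = 0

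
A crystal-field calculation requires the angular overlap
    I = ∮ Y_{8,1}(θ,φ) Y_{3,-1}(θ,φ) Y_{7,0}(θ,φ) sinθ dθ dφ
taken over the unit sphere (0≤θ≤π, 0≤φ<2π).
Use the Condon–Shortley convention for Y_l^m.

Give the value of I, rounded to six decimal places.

-0.068135

Checks pass: Σm=0; 18 even; l₃=7∈[5,11].
(2·8+1)(2·3+1)(2·7+1) = 1785
Δ: 4! 12! 2! / 19! → 1/5290740
sum: t=1:−1/7257600 t=2:+1/2073600 t=3:−1/7257600 = 1/4838400
3j²(8 3 7; 0 0 0) = Δ·Π!·Σ² = 252/20995  (sign -1)
sum: t=0:+1/29030400 t=1:−1/3110400 t=2:+1/4838400 = -1/12441600
3j²(8 3 7; 1 -1 0) = Δ·Π!·Σ² = 343/125970  (sign +1)
combine: 4πI² = 1785·252/20995·343/125970 = 302526/5185765
take √, sign -1: I = -0.06813496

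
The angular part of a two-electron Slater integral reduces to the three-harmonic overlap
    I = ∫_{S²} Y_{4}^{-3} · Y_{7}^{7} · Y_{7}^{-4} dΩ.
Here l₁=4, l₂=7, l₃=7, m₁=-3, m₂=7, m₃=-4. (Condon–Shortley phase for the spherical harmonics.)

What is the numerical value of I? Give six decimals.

Rules hold: Σm=0, L=18 even, 3≤7≤11.
N = 9·15·15 = 2025
Δ = 4!·4!·10!/19! = 1/58198140
Racah Σ t=0..4: t=0:+1/17418240 t=1:−1/622080 t=2:+1/230400 t=3:−1/622080 t=4:+1/17418240 = 1/806400
⇒ 3j(4 7 7; 0 0 0)² = 2268/230945, sgn -1
Racah Σ t=4..4: t=4:+1/522547200 = 1/522547200
⇒ 3j(4 7 7; -3 7 -4)² = 77/11628, sgn -1
4πI² = N·(3j₀)²·(3jₘ)² = 178605/1356277
I = +1·√(0.131688/4π) = 0.10236881

0.102369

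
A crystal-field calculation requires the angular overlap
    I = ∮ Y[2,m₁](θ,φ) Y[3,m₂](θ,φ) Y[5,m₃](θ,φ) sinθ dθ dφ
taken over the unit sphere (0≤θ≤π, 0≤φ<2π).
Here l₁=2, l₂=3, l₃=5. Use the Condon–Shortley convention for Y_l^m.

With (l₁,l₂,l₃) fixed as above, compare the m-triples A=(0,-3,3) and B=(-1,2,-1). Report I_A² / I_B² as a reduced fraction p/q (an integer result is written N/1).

Shared (l₁,l₂,l₃)=(2,3,5): N and (l;000)² cancel in I_A²/I_B².
A: Δ = 0!·4!·6!/11! = 1/2310; Racah Σ t=0..0: t=0:+1/2880 = 1/2880; ⇒ 3j(2 3 5; 0 -3 3)² = 2/165, sgn +1
B: Δ = 0!·4!·6!/11! = 1/2310; Racah Σ t=0..0: t=0:+1/720 = 1/720; ⇒ 3j(2 3 5; -1 2 -1)² = 4/385, sgn +1
I_A²/I_B² = (2/165)/(4/385) = 7/6

7/6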